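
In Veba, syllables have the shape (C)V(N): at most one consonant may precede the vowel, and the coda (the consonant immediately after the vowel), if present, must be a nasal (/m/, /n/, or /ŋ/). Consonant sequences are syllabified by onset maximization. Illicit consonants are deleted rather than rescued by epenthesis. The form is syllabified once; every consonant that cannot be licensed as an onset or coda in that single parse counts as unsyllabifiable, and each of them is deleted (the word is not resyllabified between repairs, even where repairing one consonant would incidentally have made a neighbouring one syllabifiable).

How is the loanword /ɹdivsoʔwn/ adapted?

diso

Under (C)V(N), the unsyllabifiable consonants are /ɹ/, /v/, /ʔ/, /w/, /n/ (only a nasal (/m/, /n/, or /ŋ/) is licensed in coda position; onsets are limited to one consonant).
Deletion applies to /ɹ/, /v/, /ʔ/, /w/, /n/.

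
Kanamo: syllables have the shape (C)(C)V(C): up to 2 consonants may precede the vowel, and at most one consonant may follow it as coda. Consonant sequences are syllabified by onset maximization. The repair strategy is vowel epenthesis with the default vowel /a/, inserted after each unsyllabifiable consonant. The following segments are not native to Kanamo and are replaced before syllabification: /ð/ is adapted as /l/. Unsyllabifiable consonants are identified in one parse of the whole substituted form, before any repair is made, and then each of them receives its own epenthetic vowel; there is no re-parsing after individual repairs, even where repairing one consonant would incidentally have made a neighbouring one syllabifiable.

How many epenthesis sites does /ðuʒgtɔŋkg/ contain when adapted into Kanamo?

After substitution the input is /luʒgtɔŋkg/.
The unsyllabifiable consonants are /k/, /g/; each receives one epenthetic vowel.

2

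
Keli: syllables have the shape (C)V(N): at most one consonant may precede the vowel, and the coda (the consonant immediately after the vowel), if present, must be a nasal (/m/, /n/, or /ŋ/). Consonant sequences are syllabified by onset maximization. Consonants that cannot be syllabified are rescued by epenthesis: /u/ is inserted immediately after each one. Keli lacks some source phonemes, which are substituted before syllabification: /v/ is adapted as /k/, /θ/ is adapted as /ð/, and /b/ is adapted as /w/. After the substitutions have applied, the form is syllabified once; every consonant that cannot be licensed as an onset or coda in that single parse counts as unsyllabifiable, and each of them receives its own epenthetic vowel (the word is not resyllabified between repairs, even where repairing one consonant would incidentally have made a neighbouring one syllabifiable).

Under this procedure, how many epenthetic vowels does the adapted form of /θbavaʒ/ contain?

2

After substitution the input is /ðwakaʒ/.
The unsyllabifiable consonants are /ð/, /ʒ/; each receives one epenthetic vowel.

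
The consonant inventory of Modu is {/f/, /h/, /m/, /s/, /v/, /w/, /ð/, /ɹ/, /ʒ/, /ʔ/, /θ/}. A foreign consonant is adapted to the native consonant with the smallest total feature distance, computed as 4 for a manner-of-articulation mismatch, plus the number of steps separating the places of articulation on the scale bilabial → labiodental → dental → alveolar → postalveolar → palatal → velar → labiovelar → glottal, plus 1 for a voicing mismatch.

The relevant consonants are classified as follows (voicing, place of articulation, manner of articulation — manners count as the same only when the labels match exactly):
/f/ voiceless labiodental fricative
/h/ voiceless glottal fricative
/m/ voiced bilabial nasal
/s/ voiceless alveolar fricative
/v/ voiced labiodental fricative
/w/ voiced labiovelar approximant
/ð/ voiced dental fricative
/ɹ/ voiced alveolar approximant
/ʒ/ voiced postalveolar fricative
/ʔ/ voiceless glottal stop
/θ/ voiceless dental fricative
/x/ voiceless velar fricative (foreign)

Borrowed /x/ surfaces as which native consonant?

/h/ is closest: same manner (fricative), place distance 2 (velar→glottal), same voicing; total 2. Next closest is /s/ at distance 3.

h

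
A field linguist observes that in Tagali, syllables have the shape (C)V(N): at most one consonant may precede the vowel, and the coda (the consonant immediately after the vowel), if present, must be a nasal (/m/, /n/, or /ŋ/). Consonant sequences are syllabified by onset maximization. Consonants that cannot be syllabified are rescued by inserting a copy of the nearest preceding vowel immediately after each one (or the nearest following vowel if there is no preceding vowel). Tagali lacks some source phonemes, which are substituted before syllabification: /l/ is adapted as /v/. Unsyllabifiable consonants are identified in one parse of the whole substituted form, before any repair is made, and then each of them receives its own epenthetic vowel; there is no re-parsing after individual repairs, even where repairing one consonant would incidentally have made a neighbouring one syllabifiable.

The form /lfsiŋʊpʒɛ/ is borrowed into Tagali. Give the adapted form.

Substitution: /l/ → /v/, giving /vfsiŋʊpʒɛ/.
Under (C)V(N), the unsyllabifiable consonants are /v/, /f/, /p/ (only a nasal (/m/, /n/, or /ŋ/) is licensed in coda position; onsets are limited to one consonant).
Each unlicensed consonant becomes the onset of a new syllable: /v/ → /vi/, /f/ → /fi/, /p/ → /pʊ/.

vifisiŋʊpʊʒɛ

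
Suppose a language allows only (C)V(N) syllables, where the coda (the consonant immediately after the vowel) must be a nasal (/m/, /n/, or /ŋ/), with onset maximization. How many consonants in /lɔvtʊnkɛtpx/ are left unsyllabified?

Under (C)V(N), the unsyllabifiable consonants are /v/, /t/, /p/, /x/ (only a nasal (/m/, /n/, or /ŋ/) is licensed in coda position; onsets are limited to one consonant).

4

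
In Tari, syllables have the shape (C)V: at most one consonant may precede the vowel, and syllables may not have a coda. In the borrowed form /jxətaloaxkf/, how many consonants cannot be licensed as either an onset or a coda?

Under (C)V, the unsyllabifiable consonants are /j/, /x/, /k/, /f/ (no codas are permitted; onsets are limited to one consonant).

4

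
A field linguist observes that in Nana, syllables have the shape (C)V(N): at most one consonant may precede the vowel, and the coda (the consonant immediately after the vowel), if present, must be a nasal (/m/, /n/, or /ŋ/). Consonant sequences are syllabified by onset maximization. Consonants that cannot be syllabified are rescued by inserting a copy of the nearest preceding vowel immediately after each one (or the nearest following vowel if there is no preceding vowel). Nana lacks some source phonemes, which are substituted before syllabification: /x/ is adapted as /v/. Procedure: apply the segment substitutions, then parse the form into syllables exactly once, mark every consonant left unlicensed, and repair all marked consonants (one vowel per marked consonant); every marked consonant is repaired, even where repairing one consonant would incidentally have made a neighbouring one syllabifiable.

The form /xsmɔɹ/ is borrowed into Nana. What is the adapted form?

vɔsɔmɔɹɔ

Substitution: /x/ → /v/, giving /vsmɔɹ/.
Syllabifying with onset maximization leaves /v/, /s/, /ɹ/ stranded (only a nasal (/m/, /n/, or /ŋ/) is licensed in coda position; onsets are limited to one consonant).
Inserting the epenthetic vowel yields /v/ → /vɔ/, /s/ → /sɔ/, /ɹ/ → /ɹɔ/.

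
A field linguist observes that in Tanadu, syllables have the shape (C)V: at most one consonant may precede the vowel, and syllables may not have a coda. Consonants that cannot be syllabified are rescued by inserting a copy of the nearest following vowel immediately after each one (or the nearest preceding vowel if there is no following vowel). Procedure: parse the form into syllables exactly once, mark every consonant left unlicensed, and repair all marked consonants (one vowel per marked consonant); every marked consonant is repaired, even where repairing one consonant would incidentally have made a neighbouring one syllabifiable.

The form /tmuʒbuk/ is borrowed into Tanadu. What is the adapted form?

The consonants /t/, /ʒ/, /k/ cannot be parsed into a legal (C)V syllable (no codas are permitted; onsets are limited to one consonant).
Epenthesis after each stranded consonant: /t/ → /tu/, /ʒ/ → /ʒu/, /k/ → /ku/.

tumuʒubuku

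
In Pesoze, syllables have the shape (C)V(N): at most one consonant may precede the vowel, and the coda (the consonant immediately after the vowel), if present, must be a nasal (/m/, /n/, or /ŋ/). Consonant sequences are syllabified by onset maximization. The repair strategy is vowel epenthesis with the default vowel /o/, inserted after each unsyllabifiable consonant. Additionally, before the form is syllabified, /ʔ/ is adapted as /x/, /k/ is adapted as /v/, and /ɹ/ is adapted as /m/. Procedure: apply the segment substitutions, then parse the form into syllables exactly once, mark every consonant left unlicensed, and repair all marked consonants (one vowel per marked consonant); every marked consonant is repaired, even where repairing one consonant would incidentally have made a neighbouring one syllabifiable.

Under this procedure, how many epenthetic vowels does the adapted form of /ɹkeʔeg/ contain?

2

After substitution the input is /mvexeg/.
The unsyllabifiable consonants are /m/, /g/; each receives one epenthetic vowel.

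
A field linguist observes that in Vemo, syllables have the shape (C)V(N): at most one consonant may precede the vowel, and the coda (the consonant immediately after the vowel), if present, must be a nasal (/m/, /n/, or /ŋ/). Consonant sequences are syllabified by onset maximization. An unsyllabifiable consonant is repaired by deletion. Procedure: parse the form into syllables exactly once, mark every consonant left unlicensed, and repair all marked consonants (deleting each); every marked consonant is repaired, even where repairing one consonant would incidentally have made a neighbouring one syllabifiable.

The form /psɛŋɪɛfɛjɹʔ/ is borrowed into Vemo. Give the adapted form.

The consonants /p/, /j/, /ɹ/, /ʔ/ cannot be parsed into a legal (C)V(N) syllable (only a nasal (/m/, /n/, or /ŋ/) is licensed in coda position; onsets are limited to one consonant).
Deleting the stranded consonants removes /p/, /j/, /ɹ/, /ʔ/.

sɛŋɪɛfɛ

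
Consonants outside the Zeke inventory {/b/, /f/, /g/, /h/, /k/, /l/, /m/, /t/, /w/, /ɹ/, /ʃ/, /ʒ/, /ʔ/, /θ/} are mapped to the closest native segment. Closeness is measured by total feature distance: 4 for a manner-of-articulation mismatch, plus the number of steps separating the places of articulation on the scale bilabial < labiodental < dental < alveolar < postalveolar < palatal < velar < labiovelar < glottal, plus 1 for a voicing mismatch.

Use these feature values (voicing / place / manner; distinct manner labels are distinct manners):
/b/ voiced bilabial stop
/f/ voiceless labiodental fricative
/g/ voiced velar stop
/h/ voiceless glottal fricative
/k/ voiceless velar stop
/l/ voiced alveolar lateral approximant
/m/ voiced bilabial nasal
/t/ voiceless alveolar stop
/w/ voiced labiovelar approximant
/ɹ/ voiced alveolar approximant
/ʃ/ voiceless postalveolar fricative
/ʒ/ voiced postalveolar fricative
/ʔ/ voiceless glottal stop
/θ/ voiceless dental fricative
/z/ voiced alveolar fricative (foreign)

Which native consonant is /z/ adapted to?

ʒ

/ʒ/ is closest: same manner (fricative), place distance 1 (alveolar→postalveolar), same voicing; total 1. Next closest is /ʃ/ at distance 2.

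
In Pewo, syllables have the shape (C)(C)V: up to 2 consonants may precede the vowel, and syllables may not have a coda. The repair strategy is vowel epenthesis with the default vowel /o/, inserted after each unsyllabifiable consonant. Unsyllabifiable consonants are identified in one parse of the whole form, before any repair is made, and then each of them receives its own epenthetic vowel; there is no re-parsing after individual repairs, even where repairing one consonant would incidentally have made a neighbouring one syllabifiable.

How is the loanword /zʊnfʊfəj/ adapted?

zʊnfʊfəjo

Syllabifying with onset maximization leaves /j/ stranded (no codas are permitted; onsets may contain at most 2 consonants).
Epenthesis after each stranded consonant: /j/ → /jo/.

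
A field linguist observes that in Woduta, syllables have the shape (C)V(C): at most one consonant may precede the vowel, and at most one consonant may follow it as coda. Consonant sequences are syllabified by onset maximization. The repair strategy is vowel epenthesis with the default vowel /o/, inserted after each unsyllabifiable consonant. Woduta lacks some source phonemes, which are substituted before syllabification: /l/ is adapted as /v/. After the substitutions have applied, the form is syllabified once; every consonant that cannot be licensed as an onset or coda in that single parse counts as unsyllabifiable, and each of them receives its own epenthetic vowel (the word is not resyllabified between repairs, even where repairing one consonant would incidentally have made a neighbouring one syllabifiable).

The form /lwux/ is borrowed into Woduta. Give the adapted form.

vowux

Substitution: /l/ → /v/, giving /vwux/.
The consonants /v/ cannot be parsed into a legal (C)V(C) syllable (at most one coda consonant is licensed; onsets are limited to one consonant).
Inserting the epenthetic vowel yields /v/ → /vo/.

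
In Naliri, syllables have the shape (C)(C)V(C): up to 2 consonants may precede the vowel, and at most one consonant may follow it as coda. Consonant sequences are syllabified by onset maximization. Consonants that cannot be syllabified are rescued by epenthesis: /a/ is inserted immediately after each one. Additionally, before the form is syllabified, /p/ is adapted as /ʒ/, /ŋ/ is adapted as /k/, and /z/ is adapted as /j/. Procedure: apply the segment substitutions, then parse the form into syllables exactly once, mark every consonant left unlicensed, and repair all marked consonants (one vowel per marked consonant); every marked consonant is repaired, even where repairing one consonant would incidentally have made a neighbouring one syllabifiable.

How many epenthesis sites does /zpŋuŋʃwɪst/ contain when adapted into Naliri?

2

After substitution the input is /jʒkukʃwɪst/.
The unsyllabifiable consonants are /j/, /t/; each receives one epenthetic vowel.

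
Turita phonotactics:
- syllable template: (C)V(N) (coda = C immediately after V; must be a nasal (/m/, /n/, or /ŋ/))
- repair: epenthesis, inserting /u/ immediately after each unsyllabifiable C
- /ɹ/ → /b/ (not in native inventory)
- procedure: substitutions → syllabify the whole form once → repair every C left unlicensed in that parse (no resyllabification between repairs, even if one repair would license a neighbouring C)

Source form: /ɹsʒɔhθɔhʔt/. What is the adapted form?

Substitution: /ɹ/ → /b/, giving /bsʒɔhθɔhʔt/.
Under (C)V(N), the unsyllabifiable consonants are /b/, /s/, /h/, /h/, /ʔ/, /t/ (only a nasal (/m/, /n/, or /ŋ/) is licensed in coda position; onsets are limited to one consonant).
Each unlicensed consonant becomes the onset of a new syllable: /b/ → /bu/, /s/ → /su/, /h/ → /hu/, /h/ → /hu/, /ʔ/ → /ʔu/, /t/ → /tu/.

busuʒɔhuθɔhuʔutu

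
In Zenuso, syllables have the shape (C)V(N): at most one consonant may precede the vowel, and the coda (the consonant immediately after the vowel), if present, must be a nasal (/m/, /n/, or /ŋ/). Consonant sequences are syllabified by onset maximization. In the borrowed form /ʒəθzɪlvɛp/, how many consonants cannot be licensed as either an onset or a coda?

3

The consonants /θ/, /l/, /p/ cannot be parsed into a legal (C)V(N) syllable (only a nasal (/m/, /n/, or /ŋ/) is licensed in coda position; onsets are limited to one consonant).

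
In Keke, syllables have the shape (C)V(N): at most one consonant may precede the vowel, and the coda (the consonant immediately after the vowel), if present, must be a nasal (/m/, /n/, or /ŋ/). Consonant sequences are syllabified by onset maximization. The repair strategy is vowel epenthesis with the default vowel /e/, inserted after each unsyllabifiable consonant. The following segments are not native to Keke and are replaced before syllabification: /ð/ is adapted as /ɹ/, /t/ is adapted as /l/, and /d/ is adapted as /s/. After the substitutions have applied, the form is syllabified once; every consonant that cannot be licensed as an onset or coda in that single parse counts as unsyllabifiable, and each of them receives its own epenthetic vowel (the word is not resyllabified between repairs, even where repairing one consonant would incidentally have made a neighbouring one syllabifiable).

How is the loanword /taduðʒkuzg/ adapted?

lasuɹeʒekuzege

Substitution: /t/ → /l/, /d/ → /s/, /ð/ → /ɹ/, giving /lasuɹʒkuzg/.
The consonants /ɹ/, /ʒ/, /z/, /g/ cannot be parsed into a legal (C)V(N) syllable (only a nasal (/m/, /n/, or /ŋ/) is licensed in coda position; onsets are limited to one consonant).
Each unlicensed consonant becomes the onset of a new syllable: /ɹ/ → /ɹe/, /ʒ/ → /ʒe/, /z/ → /ze/, /g/ → /ge/.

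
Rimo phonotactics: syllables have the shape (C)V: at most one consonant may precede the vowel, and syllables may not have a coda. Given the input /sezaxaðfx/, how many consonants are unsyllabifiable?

Syllabifying with onset maximization leaves /ð/, /f/, /x/ stranded (no codas are permitted; onsets are limited to one consonant).

3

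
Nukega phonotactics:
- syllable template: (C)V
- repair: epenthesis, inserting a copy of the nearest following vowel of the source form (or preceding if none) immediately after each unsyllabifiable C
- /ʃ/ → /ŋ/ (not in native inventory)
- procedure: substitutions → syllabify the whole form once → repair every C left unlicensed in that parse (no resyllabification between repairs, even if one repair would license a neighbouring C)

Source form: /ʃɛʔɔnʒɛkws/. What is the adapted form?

ŋɛʔɔnɛʒɛkɛwɛsɛ

Substitution: /ʃ/ → /ŋ/, giving /ŋɛʔɔnʒɛkws/.
Syllabifying with onset maximization leaves /n/, /k/, /w/, /s/ stranded (no codas are permitted; onsets are limited to one consonant).
Inserting the epenthetic vowel yields /n/ → /nɛ/, /k/ → /kɛ/, /w/ → /wɛ/, /s/ → /sɛ/.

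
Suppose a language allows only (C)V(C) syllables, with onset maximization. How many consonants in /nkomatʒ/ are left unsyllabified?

2

Syllabifying with onset maximization leaves /n/, /ʒ/ stranded (at most one coda consonant is licensed; onsets are limited to one consonant).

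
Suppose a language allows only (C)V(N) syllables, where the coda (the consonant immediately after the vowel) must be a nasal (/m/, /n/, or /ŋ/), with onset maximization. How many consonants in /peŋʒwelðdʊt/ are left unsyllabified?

4

Syllabifying with onset maximization leaves /ʒ/, /l/, /ð/, /t/ stranded (only a nasal (/m/, /n/, or /ŋ/) is licensed in coda position; onsets are limited to one consonant).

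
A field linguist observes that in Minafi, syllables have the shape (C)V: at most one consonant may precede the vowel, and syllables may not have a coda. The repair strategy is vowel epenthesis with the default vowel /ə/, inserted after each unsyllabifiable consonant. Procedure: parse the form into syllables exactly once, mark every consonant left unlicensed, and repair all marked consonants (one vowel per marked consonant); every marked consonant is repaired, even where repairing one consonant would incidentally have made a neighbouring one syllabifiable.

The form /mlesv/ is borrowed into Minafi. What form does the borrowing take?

məlesəvə

The consonants /m/, /s/, /v/ cannot be parsed into a legal (C)V syllable (no codas are permitted; onsets are limited to one consonant).
Each unlicensed consonant becomes the onset of a new syllable: /m/ → /mə/, /s/ → /sə/, /v/ → /və/.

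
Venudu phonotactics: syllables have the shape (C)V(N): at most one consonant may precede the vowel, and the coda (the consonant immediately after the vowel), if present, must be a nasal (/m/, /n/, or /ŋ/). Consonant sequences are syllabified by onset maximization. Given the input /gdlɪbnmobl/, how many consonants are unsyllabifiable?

The consonants /g/, /d/, /b/, /n/, /b/, /l/ cannot be parsed into a legal (C)V(N) syllable (only a nasal (/m/, /n/, or /ŋ/) is licensed in coda position; onsets are limited to one consonant).

6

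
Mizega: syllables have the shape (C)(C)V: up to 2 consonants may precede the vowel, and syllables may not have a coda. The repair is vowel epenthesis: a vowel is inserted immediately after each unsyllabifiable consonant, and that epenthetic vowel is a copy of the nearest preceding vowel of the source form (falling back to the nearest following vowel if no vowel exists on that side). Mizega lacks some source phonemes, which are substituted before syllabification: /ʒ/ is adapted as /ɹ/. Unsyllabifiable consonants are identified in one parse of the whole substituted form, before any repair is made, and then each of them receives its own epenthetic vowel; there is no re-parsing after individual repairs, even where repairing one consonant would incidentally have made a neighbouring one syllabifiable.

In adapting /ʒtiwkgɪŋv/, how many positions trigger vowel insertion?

3

After substitution the input is /ɹtiwkgɪŋv/.
The unsyllabifiable consonants are /w/, /ŋ/, /v/; each receives one epenthetic vowel.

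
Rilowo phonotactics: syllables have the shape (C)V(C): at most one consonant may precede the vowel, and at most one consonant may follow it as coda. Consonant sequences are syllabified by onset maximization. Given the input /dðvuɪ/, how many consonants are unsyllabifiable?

2

The consonants /d/, /ð/ cannot be parsed into a legal (C)V(C) syllable (at most one coda consonant is licensed; onsets are limited to one consonant).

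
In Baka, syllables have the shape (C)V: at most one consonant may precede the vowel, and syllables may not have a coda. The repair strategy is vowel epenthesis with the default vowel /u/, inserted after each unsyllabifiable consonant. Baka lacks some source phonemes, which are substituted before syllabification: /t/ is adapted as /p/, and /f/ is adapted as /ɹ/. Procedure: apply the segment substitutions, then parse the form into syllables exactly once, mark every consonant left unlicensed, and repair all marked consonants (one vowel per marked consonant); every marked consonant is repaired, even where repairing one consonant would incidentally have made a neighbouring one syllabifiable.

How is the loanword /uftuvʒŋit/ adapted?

Substitution: /f/ → /ɹ/, /t/ → /p/, giving /uɹpuvʒŋip/.
The consonants /ɹ/, /v/, /ʒ/, /p/ cannot be parsed into a legal (C)V syllable (no codas are permitted; onsets are limited to one consonant).
Epenthesis after each stranded consonant: /ɹ/ → /ɹu/, /v/ → /vu/, /ʒ/ → /ʒu/, /p/ → /pu/.

uɹupuvuʒuŋipu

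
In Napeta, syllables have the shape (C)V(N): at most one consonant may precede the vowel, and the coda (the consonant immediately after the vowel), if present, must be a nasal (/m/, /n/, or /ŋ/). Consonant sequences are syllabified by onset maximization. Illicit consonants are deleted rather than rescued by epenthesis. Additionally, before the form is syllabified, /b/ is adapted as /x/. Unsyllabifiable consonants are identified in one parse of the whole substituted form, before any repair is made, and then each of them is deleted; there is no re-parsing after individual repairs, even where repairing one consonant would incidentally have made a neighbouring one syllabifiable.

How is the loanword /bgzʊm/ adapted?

zʊm

Substitution: /b/ → /x/, giving /xgzʊm/.
The consonants /x/, /g/ cannot be parsed into a legal (C)V(N) syllable (only a nasal (/m/, /n/, or /ŋ/) is licensed in coda position; onsets are limited to one consonant).
Each unlicensed consonant is deleted: /x/, /g/.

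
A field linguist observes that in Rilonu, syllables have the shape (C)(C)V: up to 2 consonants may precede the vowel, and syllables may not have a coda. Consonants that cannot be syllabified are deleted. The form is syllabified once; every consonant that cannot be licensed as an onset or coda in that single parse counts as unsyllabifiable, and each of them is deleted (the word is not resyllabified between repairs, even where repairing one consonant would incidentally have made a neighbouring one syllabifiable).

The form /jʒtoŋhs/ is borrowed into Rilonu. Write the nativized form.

ʒto

Syllabifying with onset maximization leaves /j/, /ŋ/, /h/, /s/ stranded (no codas are permitted; onsets may contain at most 2 consonants).
Each unlicensed consonant is deleted: /j/, /ŋ/, /h/, /s/.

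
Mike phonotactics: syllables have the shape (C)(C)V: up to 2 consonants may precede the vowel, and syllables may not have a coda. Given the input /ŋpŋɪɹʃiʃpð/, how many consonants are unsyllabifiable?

The consonants /ŋ/, /ʃ/, /p/, /ð/ cannot be parsed into a legal (C)(C)V syllable (no codas are permitted; onsets may contain at most 2 consonants).

4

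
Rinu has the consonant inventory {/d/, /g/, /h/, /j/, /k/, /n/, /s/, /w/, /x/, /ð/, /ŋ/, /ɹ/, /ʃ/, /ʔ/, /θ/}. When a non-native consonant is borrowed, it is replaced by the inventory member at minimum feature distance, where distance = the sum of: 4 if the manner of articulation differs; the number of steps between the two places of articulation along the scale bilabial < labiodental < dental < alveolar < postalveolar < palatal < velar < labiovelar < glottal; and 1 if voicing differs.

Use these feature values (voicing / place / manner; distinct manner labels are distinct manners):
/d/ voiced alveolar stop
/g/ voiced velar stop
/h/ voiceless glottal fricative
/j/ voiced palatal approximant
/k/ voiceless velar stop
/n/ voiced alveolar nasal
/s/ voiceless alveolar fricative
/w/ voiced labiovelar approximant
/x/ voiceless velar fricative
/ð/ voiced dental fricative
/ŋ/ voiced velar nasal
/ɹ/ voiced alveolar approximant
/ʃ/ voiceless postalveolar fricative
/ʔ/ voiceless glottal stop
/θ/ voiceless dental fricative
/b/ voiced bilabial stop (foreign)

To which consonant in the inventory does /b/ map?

d

/d/ is closest: same manner (stop), place distance 3 (bilabial→alveolar), same voicing; total 3. Next closest is /g/ at distance 6.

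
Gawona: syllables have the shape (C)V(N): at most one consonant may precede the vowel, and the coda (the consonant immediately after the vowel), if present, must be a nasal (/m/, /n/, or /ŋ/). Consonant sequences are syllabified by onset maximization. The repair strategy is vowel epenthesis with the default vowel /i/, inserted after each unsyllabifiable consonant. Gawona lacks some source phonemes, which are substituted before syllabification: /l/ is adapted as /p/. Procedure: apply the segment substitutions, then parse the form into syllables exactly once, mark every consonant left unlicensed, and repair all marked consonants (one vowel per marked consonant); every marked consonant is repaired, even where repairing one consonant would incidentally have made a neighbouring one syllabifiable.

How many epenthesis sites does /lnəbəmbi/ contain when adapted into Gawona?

1

After substitution the input is /pnəbəmbi/.
The unsyllabifiable consonants are /p/; each receives one epenthetic vowel.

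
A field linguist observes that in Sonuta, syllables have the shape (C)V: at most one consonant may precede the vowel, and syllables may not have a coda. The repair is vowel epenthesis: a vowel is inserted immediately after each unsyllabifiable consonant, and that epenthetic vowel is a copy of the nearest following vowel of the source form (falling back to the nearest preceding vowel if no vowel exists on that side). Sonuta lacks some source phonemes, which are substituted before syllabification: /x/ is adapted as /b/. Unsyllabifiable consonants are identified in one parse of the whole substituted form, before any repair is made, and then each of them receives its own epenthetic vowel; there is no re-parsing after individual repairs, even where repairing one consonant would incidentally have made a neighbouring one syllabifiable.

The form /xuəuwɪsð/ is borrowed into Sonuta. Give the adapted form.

buəuwɪsɪðɪ

Substitution: /x/ → /b/, giving /buəuwɪsð/.
Under (C)V, the unsyllabifiable consonants are /s/, /ð/ (no codas are permitted; onsets are limited to one consonant).
Epenthesis after each stranded consonant: /s/ → /sɪ/, /ð/ → /ðɪ/.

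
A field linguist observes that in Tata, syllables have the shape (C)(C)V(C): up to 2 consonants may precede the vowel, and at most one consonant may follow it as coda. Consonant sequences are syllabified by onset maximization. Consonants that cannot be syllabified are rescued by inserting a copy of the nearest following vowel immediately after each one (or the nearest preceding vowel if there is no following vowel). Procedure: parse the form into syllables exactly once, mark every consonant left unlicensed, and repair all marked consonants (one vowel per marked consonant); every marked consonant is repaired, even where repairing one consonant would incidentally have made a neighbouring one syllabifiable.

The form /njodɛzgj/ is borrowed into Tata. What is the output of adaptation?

Under (C)(C)V(C), the unsyllabifiable consonants are /g/, /j/ (at most one coda consonant is licensed; onsets may contain at most 2 consonants).
Inserting the epenthetic vowel yields /g/ → /gɛ/, /j/ → /jɛ/.

njodɛzgɛjɛ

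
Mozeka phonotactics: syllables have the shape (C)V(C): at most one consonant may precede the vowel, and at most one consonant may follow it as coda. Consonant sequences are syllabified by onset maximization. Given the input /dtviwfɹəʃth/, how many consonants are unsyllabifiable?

Syllabifying with onset maximization leaves /d/, /t/, /f/, /t/, /h/ stranded (at most one coda consonant is licensed; onsets are limited to one consonant).

5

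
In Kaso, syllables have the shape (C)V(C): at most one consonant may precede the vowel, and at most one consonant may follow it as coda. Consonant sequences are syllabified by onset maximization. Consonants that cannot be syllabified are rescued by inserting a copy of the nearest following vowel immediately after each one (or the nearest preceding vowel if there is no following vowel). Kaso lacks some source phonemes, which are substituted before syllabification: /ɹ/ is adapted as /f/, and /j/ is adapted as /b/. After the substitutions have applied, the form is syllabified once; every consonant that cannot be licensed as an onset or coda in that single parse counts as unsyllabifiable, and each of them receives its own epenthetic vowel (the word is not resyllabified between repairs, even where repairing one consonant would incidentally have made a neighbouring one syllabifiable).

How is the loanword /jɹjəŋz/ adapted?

bəfəbəŋzə

Substitution: /j/ → /b/, /ɹ/ → /f/, giving /bfbəŋz/.
Under (C)V(C), the unsyllabifiable consonants are /b/, /f/, /z/ (at most one coda consonant is licensed; onsets are limited to one consonant).
Inserting the epenthetic vowel yields /b/ → /bə/, /f/ → /fə/, /z/ → /zə/.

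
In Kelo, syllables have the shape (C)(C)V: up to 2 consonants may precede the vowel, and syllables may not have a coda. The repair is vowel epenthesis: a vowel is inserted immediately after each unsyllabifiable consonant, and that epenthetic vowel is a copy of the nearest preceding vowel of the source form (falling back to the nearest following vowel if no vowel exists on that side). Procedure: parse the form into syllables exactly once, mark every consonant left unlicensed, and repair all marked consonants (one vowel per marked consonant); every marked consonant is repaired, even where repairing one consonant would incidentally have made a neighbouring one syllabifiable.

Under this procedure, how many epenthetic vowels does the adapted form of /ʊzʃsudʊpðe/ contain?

The unsyllabifiable consonants are /z/; each receives one epenthetic vowel.

1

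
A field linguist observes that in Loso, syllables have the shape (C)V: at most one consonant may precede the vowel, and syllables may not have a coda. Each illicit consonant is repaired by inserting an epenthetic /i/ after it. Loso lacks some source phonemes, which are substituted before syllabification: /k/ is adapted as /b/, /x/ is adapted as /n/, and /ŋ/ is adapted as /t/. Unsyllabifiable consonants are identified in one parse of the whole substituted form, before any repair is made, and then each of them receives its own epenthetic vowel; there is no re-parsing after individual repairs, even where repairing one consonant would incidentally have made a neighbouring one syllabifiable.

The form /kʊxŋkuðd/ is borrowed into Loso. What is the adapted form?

bʊnitibuðidi

Substitution: /k/ → /b/, /x/ → /n/, /ŋ/ → /t/, giving /bʊntbuðd/.
Syllabifying with onset maximization leaves /n/, /t/, /ð/, /d/ stranded (no codas are permitted; onsets are limited to one consonant).
Inserting the epenthetic vowel yields /n/ → /ni/, /t/ → /ti/, /ð/ → /ði/, /d/ → /di/.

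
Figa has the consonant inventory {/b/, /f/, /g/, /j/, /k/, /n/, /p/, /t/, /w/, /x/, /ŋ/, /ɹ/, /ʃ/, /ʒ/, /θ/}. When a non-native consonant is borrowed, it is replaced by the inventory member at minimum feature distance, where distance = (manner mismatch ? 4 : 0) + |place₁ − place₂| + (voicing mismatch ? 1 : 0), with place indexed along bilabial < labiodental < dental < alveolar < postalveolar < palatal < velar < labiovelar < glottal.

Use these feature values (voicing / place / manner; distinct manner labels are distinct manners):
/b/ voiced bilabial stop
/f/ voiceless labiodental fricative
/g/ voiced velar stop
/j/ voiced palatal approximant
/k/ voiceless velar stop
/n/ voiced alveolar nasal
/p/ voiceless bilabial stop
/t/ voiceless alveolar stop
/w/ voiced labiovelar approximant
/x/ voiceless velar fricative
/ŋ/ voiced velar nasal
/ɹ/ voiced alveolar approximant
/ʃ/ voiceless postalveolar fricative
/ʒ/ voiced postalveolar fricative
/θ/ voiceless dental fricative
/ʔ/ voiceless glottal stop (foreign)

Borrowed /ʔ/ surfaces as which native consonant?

/k/ is closest: same manner (stop), place distance 2 (glottal→velar), same voicing; total 2. Next closest is /g/ at distance 3.

k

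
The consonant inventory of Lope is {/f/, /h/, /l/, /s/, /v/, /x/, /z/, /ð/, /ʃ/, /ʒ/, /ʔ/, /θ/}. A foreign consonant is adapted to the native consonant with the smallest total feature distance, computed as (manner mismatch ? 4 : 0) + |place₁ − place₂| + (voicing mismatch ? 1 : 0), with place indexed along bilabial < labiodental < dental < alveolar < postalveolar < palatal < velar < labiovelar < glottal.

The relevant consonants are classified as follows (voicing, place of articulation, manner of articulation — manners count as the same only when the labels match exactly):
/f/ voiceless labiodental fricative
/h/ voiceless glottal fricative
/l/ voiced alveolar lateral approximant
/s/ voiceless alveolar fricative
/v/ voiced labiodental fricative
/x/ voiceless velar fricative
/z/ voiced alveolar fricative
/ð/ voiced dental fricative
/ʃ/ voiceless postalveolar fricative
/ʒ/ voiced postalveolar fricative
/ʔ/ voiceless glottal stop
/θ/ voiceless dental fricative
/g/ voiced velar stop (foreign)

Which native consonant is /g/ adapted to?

/ʔ/ is closest: same manner (stop), place distance 2 (velar→glottal), voicing differs (+1); total 3. Next closest is /x/ at distance 5.

ʔ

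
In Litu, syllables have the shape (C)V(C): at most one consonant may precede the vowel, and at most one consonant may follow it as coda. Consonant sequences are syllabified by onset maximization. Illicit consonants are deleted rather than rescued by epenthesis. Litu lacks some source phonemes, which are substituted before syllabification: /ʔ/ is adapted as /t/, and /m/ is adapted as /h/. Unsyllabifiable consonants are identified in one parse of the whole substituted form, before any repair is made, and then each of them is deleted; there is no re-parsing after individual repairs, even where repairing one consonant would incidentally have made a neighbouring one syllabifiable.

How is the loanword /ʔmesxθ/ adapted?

hes

Substitution: /ʔ/ → /t/, /m/ → /h/, giving /thesxθ/.
The consonants /t/, /x/, /θ/ cannot be parsed into a legal (C)V(C) syllable (at most one coda consonant is licensed; onsets are limited to one consonant).
Deletion applies to /t/, /x/, /θ/.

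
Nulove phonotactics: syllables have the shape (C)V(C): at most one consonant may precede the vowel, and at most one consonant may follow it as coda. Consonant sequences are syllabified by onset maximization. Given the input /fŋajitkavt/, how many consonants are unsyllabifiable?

2

Syllabifying with onset maximization leaves /f/, /t/ stranded (at most one coda consonant is licensed; onsets are limited to one consonant).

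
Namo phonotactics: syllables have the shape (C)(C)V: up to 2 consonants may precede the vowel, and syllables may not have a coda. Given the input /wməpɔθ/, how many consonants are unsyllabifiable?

1

The consonants /θ/ cannot be parsed into a legal (C)(C)V syllable (no codas are permitted; onsets may contain at most 2 consonants).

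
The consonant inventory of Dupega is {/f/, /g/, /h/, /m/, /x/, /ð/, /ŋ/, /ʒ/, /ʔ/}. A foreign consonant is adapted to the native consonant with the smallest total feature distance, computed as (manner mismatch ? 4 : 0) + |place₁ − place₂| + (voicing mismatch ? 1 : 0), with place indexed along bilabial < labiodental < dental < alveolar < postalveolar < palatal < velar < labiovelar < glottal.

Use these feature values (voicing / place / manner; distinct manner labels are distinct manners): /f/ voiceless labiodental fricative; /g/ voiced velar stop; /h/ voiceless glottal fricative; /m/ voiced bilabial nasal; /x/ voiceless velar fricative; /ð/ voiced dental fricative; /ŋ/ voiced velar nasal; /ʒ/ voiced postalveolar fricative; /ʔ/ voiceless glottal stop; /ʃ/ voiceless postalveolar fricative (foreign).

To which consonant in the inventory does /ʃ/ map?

ʒ

/ʒ/ is closest: same manner (fricative), place distance 0 (postalveolar→postalveolar), voicing differs (+1); total 1. Next closest is /x/ at distance 2.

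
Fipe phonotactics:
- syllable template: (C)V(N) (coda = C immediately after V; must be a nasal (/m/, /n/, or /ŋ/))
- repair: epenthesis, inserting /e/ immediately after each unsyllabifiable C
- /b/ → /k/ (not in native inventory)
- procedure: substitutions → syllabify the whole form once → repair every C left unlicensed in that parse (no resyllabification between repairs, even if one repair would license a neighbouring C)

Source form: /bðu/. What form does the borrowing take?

keðu

Substitution: /b/ → /k/, giving /kðu/.
Under (C)V(N), the unsyllabifiable consonants are /k/ (only a nasal (/m/, /n/, or /ŋ/) is licensed in coda position; onsets are limited to one consonant).
Inserting the epenthetic vowel yields /k/ → /ke/.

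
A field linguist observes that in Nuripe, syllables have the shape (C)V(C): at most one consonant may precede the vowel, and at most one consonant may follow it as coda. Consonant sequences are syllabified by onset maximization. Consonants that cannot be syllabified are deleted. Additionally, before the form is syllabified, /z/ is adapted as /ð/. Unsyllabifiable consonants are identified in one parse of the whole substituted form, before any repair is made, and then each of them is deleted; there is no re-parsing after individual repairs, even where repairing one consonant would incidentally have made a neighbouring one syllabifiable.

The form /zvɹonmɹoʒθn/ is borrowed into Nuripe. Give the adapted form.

ɹonɹoʒ

Substitution: /z/ → /ð/, giving /ðvɹonmɹoʒθn/.
The consonants /ð/, /v/, /m/, /θ/, /n/ cannot be parsed into a legal (C)V(C) syllable (at most one coda consonant is licensed; onsets are limited to one consonant).
Each unlicensed consonant is deleted: /ð/, /v/, /m/, /θ/, /n/.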